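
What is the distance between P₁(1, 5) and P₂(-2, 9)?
Using the distance formula: d = sqrt((x₂-x₁)² + (y₂-y₁)²)
dx = (-2) - 1 = -3
dy = 9 - 5 = 4
d = sqrt((-3)² + 4²) = sqrt(9 + 16) = sqrt(25) = 5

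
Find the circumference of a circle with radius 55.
Circumference = 2 * pi * r
Circumference = 2 * pi * 55
Circumference = 345.58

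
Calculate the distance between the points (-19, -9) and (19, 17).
Using the distance formula: d = sqrt((x₂-x₁)² + (y₂-y₁)²)
dx = 19 - (-19) = 38
dy = 17 - (-9) = 26
d = sqrt(38² + 26²) = sqrt(1444 + 676) = sqrt(2120) = 46.04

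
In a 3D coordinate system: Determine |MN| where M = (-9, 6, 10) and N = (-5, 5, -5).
d = √[(4)² + (-1)² + (-15)²] = √242 = 15.56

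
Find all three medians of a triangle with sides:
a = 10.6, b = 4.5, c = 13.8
Using m_x = ½√(2y² + 2z² - x²):
m_a = ½√(2·4.5² + 2·13.8² - 10.6²) = ½√309.02 = 8.789
m_b = ½√(2·10.6² + 2·13.8² - 4.5²) = ½√585.35 = 12.1
m_c = ½√(2·10.6² + 2·4.5² - 13.8²) = ½√74.78 = 4.324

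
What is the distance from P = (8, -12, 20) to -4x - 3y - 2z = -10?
d = |(-4)(8) + (-3)(-12) + (-2)(20) - (-10)| / √((-4)² + (-3)² + (-2)²) = 26/√29 = 4.828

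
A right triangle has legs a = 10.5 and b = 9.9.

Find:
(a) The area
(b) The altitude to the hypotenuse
(a) Area = ½ab = ½·10.5·9.9 = 51.975
(b) Hypotenuse c = √(10.5² + 9.9²) = √208.26 = 14.4312
    Area = ½·c·h_c  →  h_c = 2·Area/c = 2·51.975/14.4312 = 7.203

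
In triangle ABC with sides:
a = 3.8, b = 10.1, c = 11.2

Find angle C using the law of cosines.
cos(C) = (a² + b² - c²)/(2ab)
cos(C) = (3.8² + 10.1² - 11.2²)/(2·3.8·10.1) = -8.99/76.76 = -0.117118
C = arccos(-0.117118) = 96.73°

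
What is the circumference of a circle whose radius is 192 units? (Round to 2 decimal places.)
Circumference = 2 * pi * r
Circumference = 2 * pi * 192
Circumference = 1206.37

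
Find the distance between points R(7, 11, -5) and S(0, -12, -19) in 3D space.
d = √[(-7)² + (-23)² + (-14)²] = √774 = 27.82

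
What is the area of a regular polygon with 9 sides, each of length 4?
For a regular 9-gon with side length s = 4:
Apothem a = s / (2*tan(pi/9)) = 4 / (2*tan(pi/9)) ≈ 5.495
Perimeter P = 9 * 4 = 36
Area = (1/2) * P * a = (1/2) * 36 * 5.495 = 98.91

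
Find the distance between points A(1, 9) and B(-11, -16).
Using the distance formula: d = sqrt((x₂-x₁)² + (y₂-y₁)²)
dx = (-11) - 1 = -12
dy = (-16) - 9 = -25
d = sqrt((-12)² + (-25)²) = sqrt(144 + 625) = sqrt(769) = 27.73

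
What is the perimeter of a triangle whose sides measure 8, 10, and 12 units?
Perimeter = sum of all sides
Perimeter = 8 + 10 + 12
Perimeter = 30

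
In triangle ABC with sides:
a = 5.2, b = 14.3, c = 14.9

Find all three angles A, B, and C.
By the law of cosines:
cos(A) = (b² + c² - a²)/(2bc) = 0.937391  →  A = 20.38°
cos(B) = (a² + c² - b²)/(2ac) = 0.287558  →  B = 73.29°
cos(C) = (a² + b² - c²)/(2ab) = 0.064013  →  C = 86.33°
Check: A + B + C = 180.0° ✓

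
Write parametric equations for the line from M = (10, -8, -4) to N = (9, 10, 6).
Direction vector d = N - M = (-1, 18, 10)
x = 10 - t, y = -8 + 18t, z = -4 + 10t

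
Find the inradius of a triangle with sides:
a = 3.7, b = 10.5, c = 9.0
s = (a+b+c)/2 = (3.7+10.5+9.0)/2 = 11.6
Area = √(s(s-a)(s-b)(s-c)) = √(11.6·7.9·1.1·2.6) = 16.1892
r = Area/s = 16.1892/11.6 = 1.396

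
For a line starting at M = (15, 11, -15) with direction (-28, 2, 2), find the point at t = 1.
P(1) = (15 + (-28)(1), 11 + 2(1), -15 + 2(1)) = (-13, 13, -13)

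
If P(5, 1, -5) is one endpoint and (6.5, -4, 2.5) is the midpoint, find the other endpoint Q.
Q = (2×6.5 - 5, 2×(-4) - 1, 2×2.5 - (-5)) = (8, -9, 10)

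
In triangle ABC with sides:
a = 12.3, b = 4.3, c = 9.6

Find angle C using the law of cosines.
cos(C) = (a² + b² - c²)/(2ab)
cos(C) = (12.3² + 4.3² - 9.6²)/(2·12.3·4.3) = 77.62/105.78 = 0.733787
C = arccos(0.733787) = 42.8°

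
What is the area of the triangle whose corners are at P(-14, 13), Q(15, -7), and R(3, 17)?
Using the coordinate formula: Area = (1/2)|x₁(y₂-y₃) + x₂(y₃-y₁) + x₃(y₁-y₂)|
Area = (1/2)|(-14)((-7)-17) + 15(17-13) + 3(13-(-7))|
Area = (1/2)|(-14)*(-24) + 15*4 + 3*20|
Area = (1/2)|336 + 60 + 60|
Area = (1/2)*456 = 228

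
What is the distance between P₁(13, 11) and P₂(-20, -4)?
Using the distance formula: d = sqrt((x₂-x₁)² + (y₂-y₁)²)
dx = (-20) - 13 = -33
dy = (-4) - 11 = -15
d = sqrt((-33)² + (-15)²) = sqrt(1089 + 225) = sqrt(1314) = 36.25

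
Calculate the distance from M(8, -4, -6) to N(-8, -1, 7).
d = √[(-16)² + (3)² + (13)²] = √434 = 20.83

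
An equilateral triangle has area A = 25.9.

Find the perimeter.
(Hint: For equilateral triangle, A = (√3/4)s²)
A = (√3/4)s²  →  s² = 4A/√3 = 4·25.9/√3 = 59.8135
s = 7.73392
Perimeter = 3s = 23.2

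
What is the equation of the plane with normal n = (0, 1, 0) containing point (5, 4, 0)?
d = n·P = (0)(5) + (1)(4) + (0)(0) = 4
Plane: y = 4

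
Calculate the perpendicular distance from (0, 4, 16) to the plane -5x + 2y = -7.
d = |(-5)(0) + 2(4) + 0(16) - (-7)| / √((-5)² + 2² + 0²) = 15/√29 = 2.785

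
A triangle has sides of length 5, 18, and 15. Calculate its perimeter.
Perimeter = sum of all sides
Perimeter = 5 + 18 + 15
Perimeter = 38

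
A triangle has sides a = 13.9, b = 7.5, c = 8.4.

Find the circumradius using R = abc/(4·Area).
s = (a+b+c)/2 = 14.9
Area = √(s(s-a)(s-b)(s-c)) = √(14.9·1·7.4·6.5) = 26.7711
R = abc/(4·Area) = (13.9·7.5·8.4)/(4·26.7711) = 875.7/107.0844 = 8.178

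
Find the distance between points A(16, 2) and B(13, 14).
Using the distance formula: d = sqrt((x₂-x₁)² + (y₂-y₁)²)
dx = 13 - 16 = -3
dy = 14 - 2 = 12
d = sqrt((-3)² + 12²) = sqrt(9 + 144) = sqrt(153) = 12.37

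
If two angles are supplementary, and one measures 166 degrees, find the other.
Supplementary angles sum to 180 degrees.
Other angle = 180 - 166
Other angle = 14 degrees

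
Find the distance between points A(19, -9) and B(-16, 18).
Using the distance formula: d = sqrt((x₂-x₁)² + (y₂-y₁)²)
dx = (-16) - 19 = -35
dy = 18 - (-9) = 27
d = sqrt((-35)² + 27²) = sqrt(1225 + 729) = sqrt(1954) = 44.20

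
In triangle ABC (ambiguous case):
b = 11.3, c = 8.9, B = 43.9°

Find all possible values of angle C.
sin(C)/c = sin(B)/b  →  sin(C) = c·sin(B)/b = 8.9·sin(43.9°)/11.3 = 0.546131
C₁ = arcsin(0.546131) = 33.1°,  C₂ = 180° - C₁ = 146.9°
Check C₂: A = 180° - 43.9° - 146.9° = -10.8° ≤ 0, rejected
C = 33.1° (one solution)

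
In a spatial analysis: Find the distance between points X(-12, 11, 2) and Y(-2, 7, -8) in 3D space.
d = √[(10)² + (-4)² + (-10)²] = √216 = 14.7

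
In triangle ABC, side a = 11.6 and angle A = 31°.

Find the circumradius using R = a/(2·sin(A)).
R = a/(2·sin(A)) = 11.6/(2·sin(31°))
R = 11.6/(2·0.515038) = 11.6/1.030076 = 11.26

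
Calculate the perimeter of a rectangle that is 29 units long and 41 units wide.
Perimeter = 2 * (length + width)
Perimeter = 2 * (29 + 41)
Perimeter = 2 * 70
Perimeter = 140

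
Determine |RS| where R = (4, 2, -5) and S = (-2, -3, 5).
d = √[(-6)² + (-5)² + (10)²] = √161 = 12.69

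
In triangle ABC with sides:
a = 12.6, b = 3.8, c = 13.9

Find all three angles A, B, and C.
By the law of cosines:
cos(A) = (b² + c² - a²)/(2bc) = 0.462798  →  A = 62.43°
cos(B) = (a² + c² - b²)/(2ac) = 0.963601  →  B = 15.51°
cos(C) = (a² + b² - c²)/(2ab) = -0.208960  →  C = 102.1°
Check: A + B + C = 180.0° ✓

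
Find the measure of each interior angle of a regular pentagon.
Interior angle of a regular n-gon = (n-2)*180/n
Interior angle = (5-2)*180/5
Interior angle = 3*180/5
Interior angle = 540/5
Interior angle = 108 degrees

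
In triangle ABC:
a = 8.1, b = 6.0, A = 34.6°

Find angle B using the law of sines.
sin(B)/b = sin(A)/a
sin(B) = b·sin(A)/a = 6.0·sin(34.6°)/8.1 = 0.420625
B = arcsin(0.420625) = 24.87°  (b ≤ a, so B ≤ A and the acute solution is unique)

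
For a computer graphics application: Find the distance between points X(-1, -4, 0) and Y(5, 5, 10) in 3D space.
d = √[(6)² + (9)² + (10)²] = √217 = 14.73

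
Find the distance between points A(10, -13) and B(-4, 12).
Using the distance formula: d = sqrt((x₂-x₁)² + (y₂-y₁)²)
dx = (-4) - 10 = -14
dy = 12 - (-13) = 25
d = sqrt((-14)² + 25²) = sqrt(196 + 625) = sqrt(821) = 28.65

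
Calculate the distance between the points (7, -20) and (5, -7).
Using the distance formula: d = sqrt((x₂-x₁)² + (y₂-y₁)²)
dx = 5 - 7 = -2
dy = (-7) - (-20) = 13
d = sqrt((-2)² + 13²) = sqrt(4 + 169) = sqrt(173) = 13.15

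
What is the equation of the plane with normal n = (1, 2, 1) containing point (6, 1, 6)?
d = n·P = (1)(6) + (2)(1) + (1)(6) = 14
Plane: x + 2y + z = 14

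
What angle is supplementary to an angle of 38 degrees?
Supplementary angles sum to 180 degrees.
Other angle = 180 - 38
Other angle = 142 degrees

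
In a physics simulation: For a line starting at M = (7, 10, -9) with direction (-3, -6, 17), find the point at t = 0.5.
P(0.5) = (7 + (-3)(0.5), 10 + (-6)(0.5), -9 + 17(0.5)) = (5.5, 7, -0.5)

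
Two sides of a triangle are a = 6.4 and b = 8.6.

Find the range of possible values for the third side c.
By the triangle inequality: |a - b| < c < a + b
|6.4 - 8.6| < c < 6.4 + 8.6
2.2 < c < 15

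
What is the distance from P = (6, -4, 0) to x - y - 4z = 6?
d = |1(6) + (-1)(-4) + (-4)(0) - (6)| / √(1² + (-1)² + (-4)²) = 4/√18 = 0.9428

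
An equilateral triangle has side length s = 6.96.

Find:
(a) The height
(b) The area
(a) Height h = s·√3/2 = 6.96·√3/2 = 6.028
(b) Area = (√3/4)·s² = (√3/4)·6.96² = (√3/4)·48.4416 = 20.98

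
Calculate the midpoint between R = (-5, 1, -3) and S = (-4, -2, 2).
Midpoint = ((-5-4)/2, (1-2)/2, (-3+2)/2) = (-4.5, -0.5, -0.5)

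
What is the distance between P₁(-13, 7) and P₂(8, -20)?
Using the distance formula: d = sqrt((x₂-x₁)² + (y₂-y₁)²)
dx = 8 - (-13) = 21
dy = (-20) - 7 = -27
d = sqrt(21² + (-27)²) = sqrt(441 + 729) = sqrt(1170) = 34.21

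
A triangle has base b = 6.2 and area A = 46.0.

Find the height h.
A = ½bh  →  h = 2A/b
h = 2·46.0/6.2 = 14.84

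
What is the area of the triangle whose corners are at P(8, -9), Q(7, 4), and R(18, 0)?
Using the coordinate formula: Area = (1/2)|x₁(y₂-y₃) + x₂(y₃-y₁) + x₃(y₁-y₂)|
Area = (1/2)|8(4-0) + 7(0-(-9)) + 18((-9)-4)|
Area = (1/2)|8*4 + 7*9 + 18*(-13)|
Area = (1/2)|32 + 63 + (-234)|
Area = (1/2)*139 = 69.50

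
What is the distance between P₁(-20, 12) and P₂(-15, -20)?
Using the distance formula: d = sqrt((x₂-x₁)² + (y₂-y₁)²)
dx = (-15) - (-20) = 5
dy = (-20) - 12 = -32
d = sqrt(5² + (-32)²) = sqrt(25 + 1024) = sqrt(1049) = 32.39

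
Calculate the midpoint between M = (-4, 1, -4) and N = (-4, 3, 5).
Midpoint = ((-4-4)/2, (1+3)/2, (-4+5)/2) = (-4, 2, 0.5)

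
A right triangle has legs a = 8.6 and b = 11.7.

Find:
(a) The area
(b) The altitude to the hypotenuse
(a) Area = ½ab = ½·8.6·11.7 = 50.31
(b) Hypotenuse c = √(8.6² + 11.7²) = √210.85 = 14.5207
    Area = ½·c·h_c  →  h_c = 2·Area/c = 2·50.31/14.5207 = 6.929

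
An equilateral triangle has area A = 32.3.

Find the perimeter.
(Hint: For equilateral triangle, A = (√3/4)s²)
A = (√3/4)s²  →  s² = 4A/√3 = 4·32.3/√3 = 74.5937
s = 8.63676
Perimeter = 3s = 25.91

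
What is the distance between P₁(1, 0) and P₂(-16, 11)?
Using the distance formula: d = sqrt((x₂-x₁)² + (y₂-y₁)²)
dx = (-16) - 1 = -17
dy = 11 - 0 = 11
d = sqrt((-17)² + 11²) = sqrt(289 + 121) = sqrt(410) = 20.25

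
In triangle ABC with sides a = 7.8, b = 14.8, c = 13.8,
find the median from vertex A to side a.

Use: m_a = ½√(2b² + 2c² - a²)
m_a = ½√(2·14.8² + 2·13.8² - 7.8²)
m_a = ½√(438.08 + 380.88 - 60.84) = ½√758.12 = 13.77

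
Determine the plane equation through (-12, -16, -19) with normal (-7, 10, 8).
d = n·P = (-7)(-12) + (10)(-16) + (8)(-19) = -228
Plane: -7x + 10y + 8z = -228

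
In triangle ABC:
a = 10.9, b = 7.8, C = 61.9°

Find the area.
Using A = ½ab·sin(C):
A = ½·10.9·7.8·sin(61.9°) = ½·85.02·0.882127 = 37.5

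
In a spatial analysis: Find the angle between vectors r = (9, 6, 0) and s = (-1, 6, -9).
r·s = 27, |r|² = 117, |s|² = 118
cos θ = 27/√13806 ≈ 0.2298
θ ≈ 76.72°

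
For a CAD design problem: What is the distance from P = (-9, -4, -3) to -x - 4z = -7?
d = |(-1)(-9) + 0(-4) + (-4)(-3) - (-7)| / √((-1)² + 0² + (-4)²) = 28/√17 = 6.791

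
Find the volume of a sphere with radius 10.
Volume = (4/3) * pi * r³
Volume = (4/3) * pi * 10³
Volume = (4/3) * pi * 1000
Volume = 4188.79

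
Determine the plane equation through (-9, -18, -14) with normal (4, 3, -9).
d = n·P = (4)(-9) + (3)(-18) + (-9)(-14) = 36
Plane: 4x + 3y - 9z = 36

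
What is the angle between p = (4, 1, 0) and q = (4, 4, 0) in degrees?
p·q = 20, |p|² = 17, |q|² = 32
cos θ = 20/√544 ≈ 0.8575
θ ≈ 30.96°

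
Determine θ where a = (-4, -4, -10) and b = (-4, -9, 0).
a·b = 52, |a|² = 132, |b|² = 97
cos θ = 52/√12804 ≈ 0.4595
θ ≈ 62.64°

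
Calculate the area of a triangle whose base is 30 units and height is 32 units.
Area = (1/2) * base * height
Area = (1/2) * 30 * 32
Area = 480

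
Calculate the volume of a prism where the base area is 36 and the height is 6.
Volume = base area * height
Volume = 36 * 6
Volume = 216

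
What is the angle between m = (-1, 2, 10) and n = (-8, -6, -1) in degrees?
m·n = -14, |m|² = 105, |n|² = 101
cos θ = -14/√10605 ≈ -0.1359
θ ≈ 97.81°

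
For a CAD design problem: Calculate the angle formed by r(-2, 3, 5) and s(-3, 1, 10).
r·s = 59, |r|² = 38, |s|² = 110
cos θ = 59/√4180 ≈ 0.9126
θ ≈ 24.14°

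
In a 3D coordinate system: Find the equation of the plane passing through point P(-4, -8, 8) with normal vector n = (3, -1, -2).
d = n·P = (3)(-4) + (-1)(-8) + (-2)(8) = -20
Plane: 3x - y - 2z = -20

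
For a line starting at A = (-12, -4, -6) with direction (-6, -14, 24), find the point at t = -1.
P(-1) = (-12 + (-6)(-1), -4 + (-14)(-1), -6 + 24(-1)) = (-6, 10, -30)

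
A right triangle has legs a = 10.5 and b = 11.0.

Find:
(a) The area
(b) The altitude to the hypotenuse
(a) Area = ½ab = ½·10.5·11.0 = 57.75
(b) Hypotenuse c = √(10.5² + 11.0²) = √231.25 = 15.2069
    Area = ½·c·h_c  →  h_c = 2·Area/c = 2·57.75/15.2069 = 7.595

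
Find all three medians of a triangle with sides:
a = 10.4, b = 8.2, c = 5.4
Using m_x = ½√(2y² + 2z² - x²):
m_a = ½√(2·8.2² + 2·5.4² - 10.4²) = ½√84.64 = 4.6
m_b = ½√(2·10.4² + 2·5.4² - 8.2²) = ½√207.4 = 7.201
m_c = ½√(2·10.4² + 2·8.2² - 5.4²) = ½√321.64 = 8.967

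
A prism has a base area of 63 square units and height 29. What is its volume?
Volume = base area * height
Volume = 63 * 29
Volume = 1827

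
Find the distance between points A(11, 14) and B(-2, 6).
Using the distance formula: d = sqrt((x₂-x₁)² + (y₂-y₁)²)
dx = (-2) - 11 = -13
dy = 6 - 14 = -8
d = sqrt((-13)² + (-8)²) = sqrt(169 + 64) = sqrt(233) = 15.26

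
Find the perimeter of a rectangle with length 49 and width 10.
Perimeter = 2 * (length + width)
Perimeter = 2 * (49 + 10)
Perimeter = 2 * 59
Perimeter = 118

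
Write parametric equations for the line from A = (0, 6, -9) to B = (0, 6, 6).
Direction vector d = B - A = (0, 0, 15)
x = 0, y = 6, z = -9 + 15t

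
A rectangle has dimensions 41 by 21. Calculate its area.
Area = length * width
Area = 41 * 21
Area = 861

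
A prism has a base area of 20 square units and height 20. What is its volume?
Volume = base area * height
Volume = 20 * 20
Volume = 400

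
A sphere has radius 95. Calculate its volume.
Volume = (4/3) * pi * r³
Volume = (4/3) * pi * 95³
Volume = (4/3) * pi * 857375
Volume = 3591364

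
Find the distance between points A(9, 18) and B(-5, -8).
Using the distance formula: d = sqrt((x₂-x₁)² + (y₂-y₁)²)
dx = (-5) - 9 = -14
dy = (-8) - 18 = -26
d = sqrt((-14)² + (-26)²) = sqrt(196 + 676) = sqrt(872) = 29.53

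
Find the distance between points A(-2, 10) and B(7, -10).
Using the distance formula: d = sqrt((x₂-x₁)² + (y₂-y₁)²)
dx = 7 - (-2) = 9
dy = (-10) - 10 = -20
d = sqrt(9² + (-20)²) = sqrt(81 + 400) = sqrt(481) = 21.93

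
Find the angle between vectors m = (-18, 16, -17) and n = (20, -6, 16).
m·n = -728, |m|² = 869, |n|² = 692
cos θ = -728/√601348 ≈ -0.9388
θ ≈ 159.8°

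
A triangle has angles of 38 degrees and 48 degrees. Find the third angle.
Sum of angles in a triangle = 180 degrees
Third angle = 180 - 38 - 48
Third angle = 94 degrees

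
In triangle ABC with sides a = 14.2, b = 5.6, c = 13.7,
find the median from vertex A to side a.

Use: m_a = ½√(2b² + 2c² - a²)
m_a = ½√(2·5.6² + 2·13.7² - 14.2²)
m_a = ½√(62.72 + 375.38 - 201.64) = ½√236.46 = 7.689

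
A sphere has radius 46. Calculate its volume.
Volume = (4/3) * pi * r³
Volume = (4/3) * pi * 46³
Volume = (4/3) * pi * 97336
Volume = 407720.08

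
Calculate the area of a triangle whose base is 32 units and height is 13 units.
Area = (1/2) * base * height
Area = (1/2) * 32 * 13
Area = 208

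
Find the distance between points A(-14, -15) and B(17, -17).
Using the distance formula: d = sqrt((x₂-x₁)² + (y₂-y₁)²)
dx = 17 - (-14) = 31
dy = (-17) - (-15) = -2
d = sqrt(31² + (-2)²) = sqrt(961 + 4) = sqrt(965) = 31.06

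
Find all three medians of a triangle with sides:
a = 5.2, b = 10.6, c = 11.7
Using m_x = ½√(2y² + 2z² - x²):
m_a = ½√(2·10.6² + 2·11.7² - 5.2²) = ½√471.46 = 10.86
m_b = ½√(2·5.2² + 2·11.7² - 10.6²) = ½√215.5 = 7.34
m_c = ½√(2·5.2² + 2·10.6² - 11.7²) = ½√141.91 = 5.956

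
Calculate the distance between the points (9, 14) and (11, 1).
Using the distance formula: d = sqrt((x₂-x₁)² + (y₂-y₁)²)
dx = 11 - 9 = 2
dy = 1 - 14 = -13
d = sqrt(2² + (-13)²) = sqrt(4 + 169) = sqrt(173) = 13.15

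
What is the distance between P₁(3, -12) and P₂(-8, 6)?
Using the distance formula: d = sqrt((x₂-x₁)² + (y₂-y₁)²)
dx = (-8) - 3 = -11
dy = 6 - (-12) = 18
d = sqrt((-11)² + 18²) = sqrt(121 + 324) = sqrt(445) = 21.10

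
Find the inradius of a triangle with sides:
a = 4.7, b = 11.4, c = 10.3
s = (a+b+c)/2 = (4.7+11.4+10.3)/2 = 13.2
Area = √(s(s-a)(s-b)(s-c)) = √(13.2·8.5·1.8·2.9) = 24.2009
r = Area/s = 24.2009/13.2 = 1.833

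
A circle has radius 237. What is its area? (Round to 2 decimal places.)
Area = pi * r²
Area = pi * 237²
Area = pi * 56169
Area = 176460.12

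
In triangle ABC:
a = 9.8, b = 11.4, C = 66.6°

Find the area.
Using A = ½ab·sin(C):
A = ½·9.8·11.4·sin(66.6°) = ½·111.72·0.917755 = 51.27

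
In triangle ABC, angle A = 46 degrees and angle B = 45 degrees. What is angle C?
Sum of angles in a triangle = 180 degrees
Third angle = 180 - 46 - 45
Third angle = 89 degrees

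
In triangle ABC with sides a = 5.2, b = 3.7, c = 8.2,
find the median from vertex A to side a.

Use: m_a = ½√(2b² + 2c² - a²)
m_a = ½√(2·3.7² + 2·8.2² - 5.2²)
m_a = ½√(27.38 + 134.48 - 27.04) = ½√134.82 = 5.806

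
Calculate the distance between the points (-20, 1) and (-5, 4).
Using the distance formula: d = sqrt((x₂-x₁)² + (y₂-y₁)²)
dx = (-5) - (-20) = 15
dy = 4 - 1 = 3
d = sqrt(15² + 3²) = sqrt(225 + 9) = sqrt(234) = 15.30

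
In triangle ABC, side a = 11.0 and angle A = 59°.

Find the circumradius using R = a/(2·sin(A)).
R = a/(2·sin(A)) = 11.0/(2·sin(59°))
R = 11.0/(2·0.857167) = 11.0/1.714335 = 6.416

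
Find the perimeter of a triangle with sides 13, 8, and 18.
Perimeter = sum of all sides
Perimeter = 13 + 8 + 18
Perimeter = 39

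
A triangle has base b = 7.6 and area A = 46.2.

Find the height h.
A = ½bh  →  h = 2A/b
h = 2·46.2/7.6 = 12.16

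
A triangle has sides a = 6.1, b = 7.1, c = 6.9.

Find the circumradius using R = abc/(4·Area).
s = (a+b+c)/2 = 10.05
Area = √(s(s-a)(s-b)(s-c)) = √(10.05·3.95·2.95·3.15) = 19.2065
R = abc/(4·Area) = (6.1·7.1·6.9)/(4·19.2065) = 298.839/76.826 = 3.89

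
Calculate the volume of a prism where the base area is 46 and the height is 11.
Volume = base area * height
Volume = 46 * 11
Volume = 506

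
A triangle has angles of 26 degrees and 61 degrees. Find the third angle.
Sum of angles in a triangle = 180 degrees
Third angle = 180 - 26 - 61
Third angle = 93 degrees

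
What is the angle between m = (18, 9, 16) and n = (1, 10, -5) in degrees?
m·n = 28, |m|² = 661, |n|² = 126
cos θ = 28/√83286 ≈ 0.09702
θ ≈ 84.43°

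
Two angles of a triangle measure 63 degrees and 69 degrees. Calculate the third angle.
Sum of angles in a triangle = 180 degrees
Third angle = 180 - 63 - 69
Third angle = 48 degrees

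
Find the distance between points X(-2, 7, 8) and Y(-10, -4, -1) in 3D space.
d = √[(-8)² + (-11)² + (-9)²] = √266 = 16.31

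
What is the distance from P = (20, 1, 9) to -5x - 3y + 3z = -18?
d = |(-5)(20) + (-3)(1) + 3(9) - (-18)| / √((-5)² + (-3)² + 3²) = 58/√43 = 8.845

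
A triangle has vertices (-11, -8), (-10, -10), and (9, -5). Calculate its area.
Using the coordinate formula: Area = (1/2)|x₁(y₂-y₃) + x₂(y₃-y₁) + x₃(y₁-y₂)|
Area = (1/2)|(-11)((-10)-(-5)) + (-10)((-5)-(-8)) + 9((-8)-(-10))|
Area = (1/2)|(-11)*(-5) + (-10)*3 + 9*2|
Area = (1/2)|55 + (-30) + 18|
Area = (1/2)*43 = 21.50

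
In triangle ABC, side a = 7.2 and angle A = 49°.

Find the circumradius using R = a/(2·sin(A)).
R = a/(2·sin(A)) = 7.2/(2·sin(49°))
R = 7.2/(2·0.754710) = 7.2/1.509419 = 4.77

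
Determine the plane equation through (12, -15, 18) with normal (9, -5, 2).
d = n·P = (9)(12) + (-5)(-15) + (2)(18) = 219
Plane: 9x - 5y + 2z = 219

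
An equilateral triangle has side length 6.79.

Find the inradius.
For an equilateral triangle, r = s/(2√3) where s is the side.
r = 6.79/(2√3) = 6.79/3.464102 = 1.96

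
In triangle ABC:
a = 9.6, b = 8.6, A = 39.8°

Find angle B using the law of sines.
sin(B)/b = sin(A)/a
sin(B) = b·sin(A)/a = 8.6·sin(39.8°)/9.6 = 0.573432
B = arcsin(0.573432) = 34.99°  (b ≤ a, so B ≤ A and the acute solution is unique)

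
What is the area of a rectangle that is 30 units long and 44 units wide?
Area = length * width
Area = 30 * 44
Area = 1320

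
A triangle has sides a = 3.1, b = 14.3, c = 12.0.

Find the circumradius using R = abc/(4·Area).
s = (a+b+c)/2 = 14.7
Area = √(s(s-a)(s-b)(s-c)) = √(14.7·11.6·0.4·2.7) = 13.5706
R = abc/(4·Area) = (3.1·14.3·12.0)/(4·13.5706) = 531.96/54.2824 = 9.8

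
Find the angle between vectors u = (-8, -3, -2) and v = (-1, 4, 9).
u·v = -22, |u|² = 77, |v|² = 98
cos θ = -22/√7546 ≈ -0.2533
θ ≈ 104.7°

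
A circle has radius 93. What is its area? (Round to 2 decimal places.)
Area = pi * r²
Area = pi * 93²
Area = pi * 8649
Area = 27171.63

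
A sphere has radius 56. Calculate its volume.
Volume = (4/3) * pi * r³
Volume = (4/3) * pi * 56³
Volume = (4/3) * pi * 175616
Volume = 735618.58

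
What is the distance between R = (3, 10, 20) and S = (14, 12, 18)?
d = √[(11)² + (2)² + (-2)²] = √129 = 11.36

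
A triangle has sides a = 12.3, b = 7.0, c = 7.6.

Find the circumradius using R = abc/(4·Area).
s = (a+b+c)/2 = 13.45
Area = √(s(s-a)(s-b)(s-c)) = √(13.45·1.15·6.45·5.85) = 24.1584
R = abc/(4·Area) = (12.3·7.0·7.6)/(4·24.1584) = 654.36/96.6336 = 6.772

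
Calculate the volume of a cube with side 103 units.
Volume = s³
Volume = 103³
Volume = 1092727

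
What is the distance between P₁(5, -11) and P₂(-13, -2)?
Using the distance formula: d = sqrt((x₂-x₁)² + (y₂-y₁)²)
dx = (-13) - 5 = -18
dy = (-2) - (-11) = 9
d = sqrt((-18)² + 9²) = sqrt(324 + 81) = sqrt(405) = 20.12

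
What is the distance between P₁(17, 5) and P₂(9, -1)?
Using the distance formula: d = sqrt((x₂-x₁)² + (y₂-y₁)²)
dx = 9 - 17 = -8
dy = (-1) - 5 = -6
d = sqrt((-8)² + (-6)²) = sqrt(64 + 36) = sqrt(100) = 10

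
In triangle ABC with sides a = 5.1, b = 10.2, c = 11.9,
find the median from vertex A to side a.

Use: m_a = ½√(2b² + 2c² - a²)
m_a = ½√(2·10.2² + 2·11.9² - 5.1²)
m_a = ½√(208.08 + 283.22 - 26.01) = ½√465.29 = 10.79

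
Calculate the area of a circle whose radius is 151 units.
Area = pi * r²
Area = pi * 151²
Area = pi * 22801
Area = 71631.45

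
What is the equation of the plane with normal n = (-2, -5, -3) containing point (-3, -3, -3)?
d = n·P = (-2)(-3) + (-5)(-3) + (-3)(-3) = 30
Plane: -2x - 5y - 3z = 30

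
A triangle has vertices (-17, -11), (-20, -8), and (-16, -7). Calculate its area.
Using the coordinate formula: Area = (1/2)|x₁(y₂-y₃) + x₂(y₃-y₁) + x₃(y₁-y₂)|
Area = (1/2)|(-17)((-8)-(-7)) + (-20)((-7)-(-11)) + (-16)((-11)-(-8))|
Area = (1/2)|(-17)*(-1) + (-20)*4 + (-16)*(-3)|
Area = (1/2)|17 + (-80) + 48|
Area = (1/2)*15 = 7.50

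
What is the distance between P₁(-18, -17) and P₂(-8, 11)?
Using the distance formula: d = sqrt((x₂-x₁)² + (y₂-y₁)²)
dx = (-8) - (-18) = 10
dy = 11 - (-17) = 28
d = sqrt(10² + 28²) = sqrt(100 + 784) = sqrt(884) = 29.73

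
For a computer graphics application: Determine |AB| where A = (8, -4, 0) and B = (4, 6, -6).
d = √[(-4)² + (10)² + (-6)²] = √152 = 12.33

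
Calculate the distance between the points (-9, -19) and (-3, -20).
Using the distance formula: d = sqrt((x₂-x₁)² + (y₂-y₁)²)
dx = (-3) - (-9) = 6
dy = (-20) - (-19) = -1
d = sqrt(6² + (-1)²) = sqrt(36 + 1) = sqrt(37) = 6.08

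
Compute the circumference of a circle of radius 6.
Circumference = 2 * pi * r
Circumference = 2 * pi * 6
Circumference = 37.70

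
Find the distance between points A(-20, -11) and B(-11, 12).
Using the distance formula: d = sqrt((x₂-x₁)² + (y₂-y₁)²)
dx = (-11) - (-20) = 9
dy = 12 - (-11) = 23
d = sqrt(9² + 23²) = sqrt(81 + 529) = sqrt(610) = 24.70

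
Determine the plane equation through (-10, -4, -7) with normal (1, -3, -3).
d = n·P = (1)(-10) + (-3)(-4) + (-3)(-7) = 23
Plane: x - 3y - 3z = 23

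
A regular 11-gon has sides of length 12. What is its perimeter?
Perimeter = number of sides * side length
Perimeter = 11 * 12
Perimeter = 132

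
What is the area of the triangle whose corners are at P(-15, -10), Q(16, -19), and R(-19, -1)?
Using the coordinate formula: Area = (1/2)|x₁(y₂-y₃) + x₂(y₃-y₁) + x₃(y₁-y₂)|
Area = (1/2)|(-15)((-19)-(-1)) + 16((-1)-(-10)) + (-19)((-10)-(-19))|
Area = (1/2)|(-15)*(-18) + 16*9 + (-19)*9|
Area = (1/2)|270 + 144 + (-171)|
Area = (1/2)*243 = 121.50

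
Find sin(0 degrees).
sin(0 degrees) = 0
Decimal approximation: 0.0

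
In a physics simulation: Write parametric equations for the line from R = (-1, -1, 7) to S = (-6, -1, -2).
Direction vector d = S - R = (-5, 0, -9)
x = -1 - 5t, y = -1, z = 7 - 9t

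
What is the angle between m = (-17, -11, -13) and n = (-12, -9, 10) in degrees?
m·n = 173, |m|² = 579, |n|² = 325
cos θ = 173/√188175 ≈ 0.3988
θ ≈ 66.5°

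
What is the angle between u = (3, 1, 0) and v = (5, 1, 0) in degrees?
u·v = 16, |u|² = 10, |v|² = 26
cos θ = 16/√260 ≈ 0.9923
θ ≈ 7.125°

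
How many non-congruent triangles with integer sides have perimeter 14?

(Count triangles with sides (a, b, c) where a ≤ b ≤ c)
With a ≤ b ≤ c and a + b + c = 14, the triangle inequality a + b > c gives c < 14/2, so c ≤ 6.
Iterate a from 1 to ⌊p/3⌋ = 4; for each a, b ranges from a to ⌊(p−a)/2⌋ with c = p − a − b, keeping only c ≥ b.
Triples: (2, 6, 6), (3, 5, 6), (4, 4, 6), …
Count = 4 triangles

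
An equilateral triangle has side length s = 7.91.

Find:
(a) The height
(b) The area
(a) Height h = s·√3/2 = 7.91·√3/2 = 6.85
(b) Area = (√3/4)·s² = (√3/4)·7.91² = (√3/4)·62.5681 = 27.09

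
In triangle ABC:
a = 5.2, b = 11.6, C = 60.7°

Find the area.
Using A = ½ab·sin(C):
A = ½·5.2·11.6·sin(60.7°) = ½·60.32·0.872069 = 26.3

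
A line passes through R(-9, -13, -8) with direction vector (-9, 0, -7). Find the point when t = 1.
P(1) = (-9 + (-9)(1), -13 + 0(1), -8 + (-7)(1)) = (-18, -13, -15)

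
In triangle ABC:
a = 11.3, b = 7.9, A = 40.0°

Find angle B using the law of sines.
sin(B)/b = sin(A)/a
sin(B) = b·sin(A)/a = 7.9·sin(40.0°)/11.3 = 0.449382
B = arcsin(0.449382) = 26.7°  (b ≤ a, so B ≤ A and the acute solution is unique)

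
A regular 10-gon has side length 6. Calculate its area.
For a regular 10-gon with side length s = 6:
Apothem a = s / (2*tan(pi/10)) = 6 / (2*tan(pi/10)) ≈ 9.2331
Perimeter P = 10 * 6 = 60
Area = (1/2) * P * a = (1/2) * 60 * 9.2331 = 276.99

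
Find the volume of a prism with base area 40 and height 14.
Volume = base area * height
Volume = 40 * 14
Volume = 560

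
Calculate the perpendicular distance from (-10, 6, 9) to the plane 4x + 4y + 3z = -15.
d = |4(-10) + 4(6) + 3(9) - (-15)| / √(4² + 4² + 3²) = 26/√41 = 4.061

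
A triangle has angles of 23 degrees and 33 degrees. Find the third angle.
Sum of angles in a triangle = 180 degrees
Third angle = 180 - 23 - 33
Third angle = 124 degrees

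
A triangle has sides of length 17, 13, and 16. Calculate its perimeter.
Perimeter = sum of all sides
Perimeter = 17 + 13 + 16
Perimeter = 46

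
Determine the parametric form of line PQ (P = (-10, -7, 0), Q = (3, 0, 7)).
Direction vector d = Q - P = (13, 7, 7)
x = -10 + 13t, y = -7 + 7t, z = 0 + 7t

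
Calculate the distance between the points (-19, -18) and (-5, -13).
Using the distance formula: d = sqrt((x₂-x₁)² + (y₂-y₁)²)
dx = (-5) - (-19) = 14
dy = (-13) - (-18) = 5
d = sqrt(14² + 5²) = sqrt(196 + 25) = sqrt(221) = 14.87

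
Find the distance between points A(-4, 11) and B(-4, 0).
Using the distance formula: d = sqrt((x₂-x₁)² + (y₂-y₁)²)
dx = (-4) - (-4) = 0
dy = 0 - 11 = -11
d = sqrt(0² + (-11)²) = sqrt(0 + 121) = sqrt(121) = 11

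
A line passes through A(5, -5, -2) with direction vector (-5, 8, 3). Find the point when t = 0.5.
P(0.5) = (5 + (-5)(0.5), -5 + 8(0.5), -2 + 3(0.5)) = (2.5, -1, -0.5)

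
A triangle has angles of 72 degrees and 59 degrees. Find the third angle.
Sum of angles in a triangle = 180 degrees
Third angle = 180 - 72 - 59
Third angle = 49 degrees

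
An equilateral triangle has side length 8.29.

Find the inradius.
For an equilateral triangle, r = s/(2√3) where s is the side.
r = 8.29/(2√3) = 8.29/3.464102 = 2.393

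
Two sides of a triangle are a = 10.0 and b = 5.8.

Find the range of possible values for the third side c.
By the triangle inequality: |a - b| < c < a + b
|10.0 - 5.8| < c < 10.0 + 5.8
4.2 < c < 15.8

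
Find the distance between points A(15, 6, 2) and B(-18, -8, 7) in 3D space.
d = √[(-33)² + (-14)² + (5)²] = √1310 = 36.19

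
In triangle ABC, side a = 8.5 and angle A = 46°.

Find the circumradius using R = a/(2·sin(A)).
R = a/(2·sin(A)) = 8.5/(2·sin(46°))
R = 8.5/(2·0.719340) = 8.5/1.438680 = 5.908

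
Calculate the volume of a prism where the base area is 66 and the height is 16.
Volume = base area * height
Volume = 66 * 16
Volume = 1056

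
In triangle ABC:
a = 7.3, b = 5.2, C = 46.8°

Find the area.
Using A = ½ab·sin(C):
A = ½·7.3·5.2·sin(46.8°) = ½·37.96·0.728969 = 13.84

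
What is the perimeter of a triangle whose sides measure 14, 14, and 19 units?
Perimeter = sum of all sides
Perimeter = 14 + 14 + 19
Perimeter = 47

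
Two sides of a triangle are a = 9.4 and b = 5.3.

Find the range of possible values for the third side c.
By the triangle inequality: |a - b| < c < a + b
|9.4 - 5.3| < c < 9.4 + 5.3
4.1 < c < 14.7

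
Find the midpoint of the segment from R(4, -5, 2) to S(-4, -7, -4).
Midpoint = ((4-4)/2, (-5-7)/2, (2-4)/2) = (0, -6, -1)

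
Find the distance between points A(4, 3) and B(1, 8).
Using the distance formula: d = sqrt((x₂-x₁)² + (y₂-y₁)²)
dx = 1 - 4 = -3
dy = 8 - 3 = 5
d = sqrt((-3)² + 5²) = sqrt(9 + 25) = sqrt(34) = 5.83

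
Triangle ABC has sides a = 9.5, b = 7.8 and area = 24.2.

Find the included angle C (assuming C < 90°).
Area = ½ab·sin(C)  →  sin(C) = 2·Area/(ab)
sin(C) = 2·24.2/(9.5·7.8) = 0.653171
C = arcsin(0.653171) = 40.78°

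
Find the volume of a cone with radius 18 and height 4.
Volume = (1/3) * pi * r² * h
Volume = (1/3) * pi * 18² * 4
Volume = (1/3) * pi * 324 * 4
Volume = (1/3) * pi * 1296
Volume = 1357.17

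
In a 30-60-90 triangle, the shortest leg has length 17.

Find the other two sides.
Long leg = 17√3 = 29.44, Hypotenuse = 34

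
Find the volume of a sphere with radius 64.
Volume = (4/3) * pi * r³
Volume = (4/3) * pi * 64³
Volume = (4/3) * pi * 262144
Volume = 1098066.22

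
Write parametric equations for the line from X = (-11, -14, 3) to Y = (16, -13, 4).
Direction vector d = Y - X = (27, 1, 1)
x = -11 + 27t, y = -14 + t, z = 3 + t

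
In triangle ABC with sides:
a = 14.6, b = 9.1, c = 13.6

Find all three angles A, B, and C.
By the law of cosines:
cos(A) = (b² + c² - a²)/(2bc) = 0.220629  →  A = 77.25°
cos(B) = (a² + c² - b²)/(2ac) = 0.793992  →  B = 37.44°
cos(C) = (a² + b² - c²)/(2ab) = 0.417771  →  C = 65.31°
Check: A + B + C = 180.0° ✓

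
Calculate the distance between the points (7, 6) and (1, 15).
Using the distance formula: d = sqrt((x₂-x₁)² + (y₂-y₁)²)
dx = 1 - 7 = -6
dy = 15 - 6 = 9
d = sqrt((-6)² + 9²) = sqrt(36 + 81) = sqrt(117) = 10.82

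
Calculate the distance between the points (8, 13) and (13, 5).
Using the distance formula: d = sqrt((x₂-x₁)² + (y₂-y₁)²)
dx = 13 - 8 = 5
dy = 5 - 13 = -8
d = sqrt(5² + (-8)²) = sqrt(25 + 64) = sqrt(89) = 9.43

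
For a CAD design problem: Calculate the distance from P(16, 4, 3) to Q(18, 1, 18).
d = √[(2)² + (-3)² + (15)²] = √238 = 15.43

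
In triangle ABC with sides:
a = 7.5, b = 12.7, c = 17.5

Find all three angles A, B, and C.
By the law of cosines:
cos(A) = (b² + c² - a²)/(2bc) = 0.925287  →  A = 22.29°
cos(B) = (a² + c² - b²)/(2ac) = 0.766514  →  B = 39.96°
cos(C) = (a² + b² - c²)/(2ab) = -0.465669  →  C = 117.8°
Check: A + B + C = 180.0° ✓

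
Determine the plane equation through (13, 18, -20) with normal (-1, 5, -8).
d = n·P = (-1)(13) + (5)(18) + (-8)(-20) = 237
Plane: -x + 5y - 8z = 237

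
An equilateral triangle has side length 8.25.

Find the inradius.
For an equilateral triangle, r = s/(2√3) where s is the side.
r = 8.25/(2√3) = 8.25/3.464102 = 2.382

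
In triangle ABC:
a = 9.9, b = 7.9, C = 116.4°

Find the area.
Using A = ½ab·sin(C):
A = ½·9.9·7.9·sin(116.4°) = ½·78.21·0.895712 = 35.03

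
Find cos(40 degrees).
cos(40 degrees) = 0.766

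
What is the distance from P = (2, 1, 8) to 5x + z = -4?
d = |5(2) + 0(1) + 1(8) - (-4)| / √(5² + 0² + 1²) = 22/√26 = 4.315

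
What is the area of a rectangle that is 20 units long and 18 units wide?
Area = length * width
Area = 20 * 18
Area = 360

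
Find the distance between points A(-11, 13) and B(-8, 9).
Using the distance formula: d = sqrt((x₂-x₁)² + (y₂-y₁)²)
dx = (-8) - (-11) = 3
dy = 9 - 13 = -4
d = sqrt(3² + (-4)²) = sqrt(9 + 16) = sqrt(25) = 5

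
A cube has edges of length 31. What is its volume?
Volume = s³
Volume = 31³
Volume = 29791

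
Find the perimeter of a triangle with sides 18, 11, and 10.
Perimeter = sum of all sides
Perimeter = 18 + 11 + 10
Perimeter = 39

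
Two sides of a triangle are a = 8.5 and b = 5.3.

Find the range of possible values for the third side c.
By the triangle inequality: |a - b| < c < a + b
|8.5 - 5.3| < c < 8.5 + 5.3
3.2 < c < 13.8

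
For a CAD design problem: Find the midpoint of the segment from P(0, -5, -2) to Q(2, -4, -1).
Midpoint = ((0+2)/2, (-5-4)/2, (-2-1)/2) = (1, -4.5, -1.5)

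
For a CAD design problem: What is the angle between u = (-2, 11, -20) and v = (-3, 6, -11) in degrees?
u·v = 292, |u|² = 525, |v|² = 166
cos θ = 292/√87150 ≈ 0.9891
θ ≈ 8.459°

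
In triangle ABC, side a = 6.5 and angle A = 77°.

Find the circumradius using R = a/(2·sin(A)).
R = a/(2·sin(A)) = 6.5/(2·sin(77°))
R = 6.5/(2·0.974370) = 6.5/1.948740 = 3.335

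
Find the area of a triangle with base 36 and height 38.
Area = (1/2) * base * height
Area = (1/2) * 36 * 38
Area = 684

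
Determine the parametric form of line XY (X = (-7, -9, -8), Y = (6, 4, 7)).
Direction vector d = Y - X = (13, 13, 15)
x = -7 + 13t, y = -9 + 13t, z = -8 + 15t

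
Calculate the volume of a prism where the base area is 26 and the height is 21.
Volume = base area * height
Volume = 26 * 21
Volume = 546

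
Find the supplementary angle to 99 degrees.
Supplementary angles sum to 180 degrees.
Other angle = 180 - 99
Other angle = 81 degrees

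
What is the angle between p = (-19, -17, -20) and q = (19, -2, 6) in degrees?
p·q = -447, |p|² = 1050, |q|² = 401
cos θ = -447/√421050 ≈ -0.6889
θ ≈ 133.5°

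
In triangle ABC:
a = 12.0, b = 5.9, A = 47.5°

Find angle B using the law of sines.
sin(B)/b = sin(A)/a
sin(B) = b·sin(A)/a = 5.9·sin(47.5°)/12.0 = 0.362495
B = arcsin(0.362495) = 21.25°  (b ≤ a, so B ≤ A and the acute solution is unique)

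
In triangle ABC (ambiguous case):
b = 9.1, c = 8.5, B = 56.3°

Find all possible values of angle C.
sin(C)/c = sin(B)/b  →  sin(C) = c·sin(B)/b = 8.5·sin(56.3°)/9.1 = 0.777100
C₁ = arcsin(0.777100) = 51°,  C₂ = 180° - C₁ = 129°
Check C₂: A = 180° - 56.3° - 129° = -5.3° ≤ 0, rejected
C = 51° (one solution)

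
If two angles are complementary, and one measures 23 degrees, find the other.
Complementary angles sum to 90 degrees.
Other angle = 90 - 23
Other angle = 67 degrees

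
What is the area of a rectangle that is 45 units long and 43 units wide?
Area = length * width
Area = 45 * 43
Area = 1935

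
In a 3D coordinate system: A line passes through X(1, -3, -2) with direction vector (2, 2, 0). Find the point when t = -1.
P(-1) = (1 + 2(-1), -3 + 2(-1), -2 + 0(-1)) = (-1, -5, -2)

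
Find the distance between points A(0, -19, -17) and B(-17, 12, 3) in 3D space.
d = √[(-17)² + (31)² + (20)²] = √1650 = 40.62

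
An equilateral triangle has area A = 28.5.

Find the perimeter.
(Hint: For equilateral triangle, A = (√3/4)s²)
A = (√3/4)s²  →  s² = 4A/√3 = 4·28.5/√3 = 65.8179
s = 8.11283
Perimeter = 3s = 24.34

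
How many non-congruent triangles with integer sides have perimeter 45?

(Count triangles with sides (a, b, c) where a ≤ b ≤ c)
With a ≤ b ≤ c and a + b + c = 45, the triangle inequality a + b > c gives c < 45/2, so c ≤ 22.
Iterate a from 1 to ⌊p/3⌋ = 15; for each a, b ranges from a to ⌊(p−a)/2⌋ with c = p − a − b, keeping only c ≥ b.
Triples: (1, 22, 22), (2, 21, 22), (3, 20, 22), …
Count = 48 triangles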